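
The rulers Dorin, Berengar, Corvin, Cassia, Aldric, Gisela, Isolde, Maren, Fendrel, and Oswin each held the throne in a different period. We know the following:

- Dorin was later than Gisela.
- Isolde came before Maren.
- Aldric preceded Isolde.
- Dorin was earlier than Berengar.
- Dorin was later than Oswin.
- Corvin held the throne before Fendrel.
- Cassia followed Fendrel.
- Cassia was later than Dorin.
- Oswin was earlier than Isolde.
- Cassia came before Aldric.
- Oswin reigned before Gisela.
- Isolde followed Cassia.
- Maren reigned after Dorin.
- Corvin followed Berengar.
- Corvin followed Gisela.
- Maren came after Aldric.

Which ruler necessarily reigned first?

Oswin has a chain of constraints placing them before every other ruler, so Oswin must be first.

Oswin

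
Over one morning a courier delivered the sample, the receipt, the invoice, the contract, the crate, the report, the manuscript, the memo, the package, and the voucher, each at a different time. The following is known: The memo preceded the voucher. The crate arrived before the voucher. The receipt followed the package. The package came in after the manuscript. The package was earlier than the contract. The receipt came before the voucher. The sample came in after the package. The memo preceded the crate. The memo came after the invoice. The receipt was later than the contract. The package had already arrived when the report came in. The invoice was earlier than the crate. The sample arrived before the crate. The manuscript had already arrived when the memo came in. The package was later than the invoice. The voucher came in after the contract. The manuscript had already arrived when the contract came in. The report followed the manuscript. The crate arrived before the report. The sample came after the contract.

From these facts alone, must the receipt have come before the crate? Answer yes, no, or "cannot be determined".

No chain of stated constraints runs from the receipt to the crate, and none runs from the crate to the receipt either.
So the relative order of the receipt and the crate is not fixed by the given facts.

cannot be determined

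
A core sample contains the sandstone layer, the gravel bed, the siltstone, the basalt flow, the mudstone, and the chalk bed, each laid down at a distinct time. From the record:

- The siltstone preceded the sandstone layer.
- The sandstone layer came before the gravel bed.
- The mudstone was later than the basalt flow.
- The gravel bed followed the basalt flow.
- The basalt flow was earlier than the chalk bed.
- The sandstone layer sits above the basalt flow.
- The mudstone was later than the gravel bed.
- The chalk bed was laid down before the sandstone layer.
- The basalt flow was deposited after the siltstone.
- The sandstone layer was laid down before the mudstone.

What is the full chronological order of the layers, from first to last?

the siltstone, the basalt flow, the chalk bed, the sandstone layer, the gravel bed, the mudstone

The constraints fix every adjacent pair, so only one ordering works:
the siltstone → the basalt flow → the chalk bed → the sandstone layer → the gravel bed → the mudstone.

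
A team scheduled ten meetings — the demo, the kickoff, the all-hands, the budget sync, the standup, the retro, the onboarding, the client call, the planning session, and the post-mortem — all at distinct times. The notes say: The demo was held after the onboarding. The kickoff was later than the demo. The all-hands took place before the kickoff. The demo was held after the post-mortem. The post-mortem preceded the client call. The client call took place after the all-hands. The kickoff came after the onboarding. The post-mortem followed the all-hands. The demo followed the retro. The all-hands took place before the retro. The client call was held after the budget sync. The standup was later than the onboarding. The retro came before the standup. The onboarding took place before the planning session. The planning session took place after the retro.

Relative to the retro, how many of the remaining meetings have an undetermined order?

4

Forced before the retro: the all-hands; forced after the retro: the demo, the kickoff, the planning session, and the standup.
That leaves the budget sync, the client call, the onboarding, and the post-mortem with no forced order relative to the retro — 4.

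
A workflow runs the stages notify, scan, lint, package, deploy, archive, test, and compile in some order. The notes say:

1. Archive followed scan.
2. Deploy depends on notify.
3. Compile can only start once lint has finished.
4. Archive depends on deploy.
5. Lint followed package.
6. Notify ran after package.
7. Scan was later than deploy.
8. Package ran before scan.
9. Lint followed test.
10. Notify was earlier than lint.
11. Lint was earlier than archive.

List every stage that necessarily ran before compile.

Directly stated before compile: lint.
Notify reaches compile via notify → lint → compile.
Package reaches compile via package → lint → compile.
Test reaches compile via test → lint → compile.

lint, notify, package, test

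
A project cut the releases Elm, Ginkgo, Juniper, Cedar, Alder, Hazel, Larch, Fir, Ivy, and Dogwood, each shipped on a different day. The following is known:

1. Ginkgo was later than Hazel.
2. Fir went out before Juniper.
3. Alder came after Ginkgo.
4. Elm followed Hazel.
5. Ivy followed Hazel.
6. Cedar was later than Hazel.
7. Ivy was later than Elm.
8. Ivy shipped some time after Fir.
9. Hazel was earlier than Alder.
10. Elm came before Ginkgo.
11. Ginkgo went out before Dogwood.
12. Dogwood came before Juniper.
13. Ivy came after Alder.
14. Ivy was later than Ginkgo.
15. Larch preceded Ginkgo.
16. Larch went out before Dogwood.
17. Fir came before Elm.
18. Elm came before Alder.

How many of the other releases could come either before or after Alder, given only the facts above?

Forced before Alder: Elm, Fir, Ginkgo, Hazel, and Larch; forced after Alder: Ivy.
That leaves Cedar, Dogwood, and Juniper with no forced order relative to Alder — 3.

3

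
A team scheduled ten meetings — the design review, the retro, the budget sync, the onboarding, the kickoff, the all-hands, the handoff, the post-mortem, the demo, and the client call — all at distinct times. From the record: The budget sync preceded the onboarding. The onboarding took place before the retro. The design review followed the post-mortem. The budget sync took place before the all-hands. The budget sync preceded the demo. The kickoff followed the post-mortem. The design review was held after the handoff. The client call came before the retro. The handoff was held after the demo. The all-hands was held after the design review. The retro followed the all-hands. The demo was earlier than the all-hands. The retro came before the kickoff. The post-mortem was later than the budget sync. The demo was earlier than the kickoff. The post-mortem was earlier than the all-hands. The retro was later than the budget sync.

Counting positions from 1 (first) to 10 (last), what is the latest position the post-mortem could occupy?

6

The post-mortem must come before the all-hands, the design review, the kickoff, and the retro — 4 meetings forced after it.
Everything else can be placed before the post-mortem in some valid order, so the post-mortem can sit as late as position 10 − 4 = 6.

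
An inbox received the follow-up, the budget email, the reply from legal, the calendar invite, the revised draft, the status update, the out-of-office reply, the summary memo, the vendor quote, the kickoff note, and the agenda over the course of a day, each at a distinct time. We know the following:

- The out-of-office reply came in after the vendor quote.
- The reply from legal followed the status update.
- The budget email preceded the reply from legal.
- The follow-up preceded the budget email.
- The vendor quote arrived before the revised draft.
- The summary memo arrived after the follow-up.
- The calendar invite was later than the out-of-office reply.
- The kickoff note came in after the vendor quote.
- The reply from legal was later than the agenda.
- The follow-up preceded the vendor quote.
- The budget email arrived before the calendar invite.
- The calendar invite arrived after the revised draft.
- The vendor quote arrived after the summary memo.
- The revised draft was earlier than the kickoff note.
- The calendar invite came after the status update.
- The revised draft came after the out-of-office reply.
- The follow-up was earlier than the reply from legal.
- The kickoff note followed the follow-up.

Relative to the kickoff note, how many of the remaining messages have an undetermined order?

5

Forced before the kickoff note: the follow-up, the out-of-office reply, the revised draft, the summary memo, and the vendor quote.
That leaves the agenda, the budget email, the calendar invite, the reply from legal, and the status update with no forced order relative to the kickoff note — 5.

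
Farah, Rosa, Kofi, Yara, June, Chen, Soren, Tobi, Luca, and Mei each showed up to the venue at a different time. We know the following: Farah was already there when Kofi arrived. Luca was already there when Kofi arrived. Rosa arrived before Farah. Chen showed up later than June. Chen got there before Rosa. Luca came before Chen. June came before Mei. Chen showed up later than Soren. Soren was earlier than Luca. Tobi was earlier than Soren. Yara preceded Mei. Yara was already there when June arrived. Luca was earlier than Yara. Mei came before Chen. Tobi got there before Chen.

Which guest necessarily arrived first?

Tobi

Tobi has a chain of constraints placing them before every other guest, so Tobi must be first.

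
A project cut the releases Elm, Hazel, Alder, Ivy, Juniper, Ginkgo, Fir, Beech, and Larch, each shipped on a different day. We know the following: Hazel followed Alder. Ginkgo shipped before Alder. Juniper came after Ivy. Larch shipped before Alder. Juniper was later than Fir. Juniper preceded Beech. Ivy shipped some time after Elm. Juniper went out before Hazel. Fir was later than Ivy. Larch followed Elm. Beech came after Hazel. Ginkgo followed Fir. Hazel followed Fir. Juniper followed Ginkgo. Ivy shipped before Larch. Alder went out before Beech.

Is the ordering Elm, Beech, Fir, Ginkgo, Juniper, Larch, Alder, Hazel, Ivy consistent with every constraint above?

no

The constraints require Hazel before Beech, but in the proposed sequence Beech appears ahead of Hazel. That one violation is enough.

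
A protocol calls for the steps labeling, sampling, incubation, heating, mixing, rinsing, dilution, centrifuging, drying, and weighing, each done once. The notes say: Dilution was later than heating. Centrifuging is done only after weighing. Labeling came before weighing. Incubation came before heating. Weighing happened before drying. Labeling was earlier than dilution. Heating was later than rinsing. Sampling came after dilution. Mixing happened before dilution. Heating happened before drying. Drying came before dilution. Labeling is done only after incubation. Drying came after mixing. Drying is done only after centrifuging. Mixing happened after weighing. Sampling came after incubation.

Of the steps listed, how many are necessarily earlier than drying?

7

Directly stated before drying: centrifuging, heating, mixing, and weighing.
Incubation reaches drying via incubation → heating → drying.
Labeling reaches drying via labeling → weighing → drying.
Rinsing reaches drying via rinsing → heating → drying.
That's centrifuging, heating, incubation, labeling, mixing, rinsing, and weighing — 7 in all.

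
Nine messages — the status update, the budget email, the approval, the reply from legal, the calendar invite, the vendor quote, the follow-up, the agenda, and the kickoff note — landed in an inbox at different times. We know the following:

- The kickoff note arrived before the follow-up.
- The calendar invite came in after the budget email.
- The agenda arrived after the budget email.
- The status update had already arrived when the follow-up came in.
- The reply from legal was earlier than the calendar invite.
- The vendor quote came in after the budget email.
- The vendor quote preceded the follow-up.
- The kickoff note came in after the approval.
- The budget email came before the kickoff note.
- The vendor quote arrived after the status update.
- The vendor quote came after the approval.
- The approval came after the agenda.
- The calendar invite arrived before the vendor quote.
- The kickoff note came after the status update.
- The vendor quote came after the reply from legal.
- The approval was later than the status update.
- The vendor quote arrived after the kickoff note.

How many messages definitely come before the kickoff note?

Directly stated before the kickoff note: the approval, the budget email, and the status update.
The agenda reaches the kickoff note via the agenda → the approval → the kickoff note.
That's the agenda, the approval, the budget email, and the status update — 4 in all.

4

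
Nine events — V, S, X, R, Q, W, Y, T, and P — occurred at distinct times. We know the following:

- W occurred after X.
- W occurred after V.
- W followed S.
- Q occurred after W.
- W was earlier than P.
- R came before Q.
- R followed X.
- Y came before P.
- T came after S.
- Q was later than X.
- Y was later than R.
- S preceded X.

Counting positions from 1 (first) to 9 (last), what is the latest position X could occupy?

4

X must come before P, Q, R, W, and Y — 5 events forced after it.
Everything else can be placed before X in some valid order, so X can sit as late as position 9 − 5 = 4.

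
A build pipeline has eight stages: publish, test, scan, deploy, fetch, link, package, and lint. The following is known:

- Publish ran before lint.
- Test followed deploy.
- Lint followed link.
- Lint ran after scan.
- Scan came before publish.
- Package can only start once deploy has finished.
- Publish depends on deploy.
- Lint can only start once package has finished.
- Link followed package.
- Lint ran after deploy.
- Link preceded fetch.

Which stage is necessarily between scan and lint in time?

Tracing the constraints gives scan → publish → lint, so publish sits after scan and before lint.
No other stage is forced both after scan and before lint.

publish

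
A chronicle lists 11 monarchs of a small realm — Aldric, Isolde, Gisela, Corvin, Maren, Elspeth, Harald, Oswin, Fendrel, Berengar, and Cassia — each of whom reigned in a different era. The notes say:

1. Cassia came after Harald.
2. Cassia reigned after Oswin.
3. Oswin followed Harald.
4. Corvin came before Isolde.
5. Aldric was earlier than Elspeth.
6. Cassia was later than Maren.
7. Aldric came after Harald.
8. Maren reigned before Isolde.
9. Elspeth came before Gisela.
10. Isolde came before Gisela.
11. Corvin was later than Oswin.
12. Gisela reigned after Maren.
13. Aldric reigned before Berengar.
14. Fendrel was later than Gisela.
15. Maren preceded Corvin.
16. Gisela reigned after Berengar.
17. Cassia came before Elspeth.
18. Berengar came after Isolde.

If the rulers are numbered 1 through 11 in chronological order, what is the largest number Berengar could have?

Berengar must come before Fendrel and Gisela — 2 rulers forced after them.
Everything else can be placed before Berengar in some valid order, so Berengar can sit as late as position 11 − 2 = 9.

9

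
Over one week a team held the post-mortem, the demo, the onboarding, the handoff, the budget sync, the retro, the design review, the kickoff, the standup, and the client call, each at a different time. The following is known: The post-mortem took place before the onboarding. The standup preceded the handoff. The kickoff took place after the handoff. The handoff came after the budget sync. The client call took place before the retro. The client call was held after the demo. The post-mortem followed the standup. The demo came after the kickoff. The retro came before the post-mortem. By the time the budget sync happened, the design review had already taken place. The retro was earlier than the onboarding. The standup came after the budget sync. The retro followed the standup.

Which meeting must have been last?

the onboarding

Every other meeting has a chain of constraints placing it before the onboarding, so the onboarding is last.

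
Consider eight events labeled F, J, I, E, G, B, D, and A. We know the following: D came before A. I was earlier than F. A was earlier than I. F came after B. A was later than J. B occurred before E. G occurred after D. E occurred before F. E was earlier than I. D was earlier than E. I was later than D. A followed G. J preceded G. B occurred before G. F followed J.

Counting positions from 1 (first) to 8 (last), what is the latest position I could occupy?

7

I must come before F — 1 event forced after it.
Everything else can be placed before I in some valid order, so I can sit as late as position 8 − 1 = 7.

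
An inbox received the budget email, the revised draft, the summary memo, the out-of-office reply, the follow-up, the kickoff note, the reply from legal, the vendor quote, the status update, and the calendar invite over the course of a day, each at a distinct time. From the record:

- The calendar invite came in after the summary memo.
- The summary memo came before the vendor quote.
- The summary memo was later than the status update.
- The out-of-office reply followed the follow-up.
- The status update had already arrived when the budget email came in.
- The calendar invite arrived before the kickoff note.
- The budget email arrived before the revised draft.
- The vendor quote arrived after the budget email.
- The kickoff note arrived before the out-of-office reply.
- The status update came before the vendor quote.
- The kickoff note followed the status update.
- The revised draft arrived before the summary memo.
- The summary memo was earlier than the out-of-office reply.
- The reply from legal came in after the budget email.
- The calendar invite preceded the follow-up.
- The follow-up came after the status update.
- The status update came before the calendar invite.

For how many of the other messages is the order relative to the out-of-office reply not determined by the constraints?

Forced before the out-of-office reply: the budget email, the calendar invite, the follow-up, the kickoff note, the revised draft, the status update, and the summary memo.
That leaves the reply from legal and the vendor quote with no forced order relative to the out-of-office reply — 2.

2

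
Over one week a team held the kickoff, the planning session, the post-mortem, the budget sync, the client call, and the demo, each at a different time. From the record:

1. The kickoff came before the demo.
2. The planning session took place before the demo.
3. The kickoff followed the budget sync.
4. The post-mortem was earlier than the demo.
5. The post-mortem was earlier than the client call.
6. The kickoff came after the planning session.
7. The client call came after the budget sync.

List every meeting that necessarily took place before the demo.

Directly stated before the demo: the kickoff, the planning session, and the post-mortem.
The budget sync reaches the demo via the budget sync → the kickoff → the demo.

the budget sync, the kickoff, the planning session, the post-mortem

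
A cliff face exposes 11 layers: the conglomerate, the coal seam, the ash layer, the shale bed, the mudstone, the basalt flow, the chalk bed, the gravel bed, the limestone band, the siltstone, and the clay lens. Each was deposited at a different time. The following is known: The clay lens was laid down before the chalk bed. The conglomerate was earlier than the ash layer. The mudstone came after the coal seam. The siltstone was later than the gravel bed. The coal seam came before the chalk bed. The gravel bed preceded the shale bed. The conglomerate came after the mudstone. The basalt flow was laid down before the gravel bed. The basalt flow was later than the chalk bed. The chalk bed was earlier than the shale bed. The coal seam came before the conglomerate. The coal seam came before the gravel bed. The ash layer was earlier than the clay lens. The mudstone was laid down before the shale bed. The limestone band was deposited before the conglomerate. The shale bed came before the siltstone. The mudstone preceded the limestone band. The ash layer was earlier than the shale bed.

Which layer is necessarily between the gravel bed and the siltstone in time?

Tracing the constraints gives the gravel bed → the shale bed → the siltstone, so the shale bed sits after the gravel bed and before the siltstone.
No other layer is forced both after the gravel bed and before the siltstone.

the shale bed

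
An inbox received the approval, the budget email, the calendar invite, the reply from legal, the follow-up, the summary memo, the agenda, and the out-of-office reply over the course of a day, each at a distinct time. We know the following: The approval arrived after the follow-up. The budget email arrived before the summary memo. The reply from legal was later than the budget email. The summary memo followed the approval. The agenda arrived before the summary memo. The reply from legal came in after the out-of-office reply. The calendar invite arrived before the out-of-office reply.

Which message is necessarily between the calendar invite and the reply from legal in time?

the out-of-office reply

Tracing the constraints gives the calendar invite → the out-of-office reply → the reply from legal, so the out-of-office reply sits after the calendar invite and before the reply from legal.
No other message is forced both after the calendar invite and before the reply from legal.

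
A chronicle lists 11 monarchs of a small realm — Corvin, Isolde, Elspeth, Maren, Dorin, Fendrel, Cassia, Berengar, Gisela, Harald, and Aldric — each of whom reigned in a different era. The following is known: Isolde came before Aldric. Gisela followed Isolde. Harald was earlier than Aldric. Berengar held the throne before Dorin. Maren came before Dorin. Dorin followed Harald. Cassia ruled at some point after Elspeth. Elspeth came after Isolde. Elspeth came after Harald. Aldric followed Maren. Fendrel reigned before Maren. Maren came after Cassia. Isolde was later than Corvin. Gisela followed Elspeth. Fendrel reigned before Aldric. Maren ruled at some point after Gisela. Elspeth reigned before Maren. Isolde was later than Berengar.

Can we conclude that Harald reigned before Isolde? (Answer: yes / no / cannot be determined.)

No chain of stated constraints runs from Harald to Isolde, and none runs from Isolde to Harald either.
So the relative order of Harald and Isolde is not fixed by the given facts.

cannot be determined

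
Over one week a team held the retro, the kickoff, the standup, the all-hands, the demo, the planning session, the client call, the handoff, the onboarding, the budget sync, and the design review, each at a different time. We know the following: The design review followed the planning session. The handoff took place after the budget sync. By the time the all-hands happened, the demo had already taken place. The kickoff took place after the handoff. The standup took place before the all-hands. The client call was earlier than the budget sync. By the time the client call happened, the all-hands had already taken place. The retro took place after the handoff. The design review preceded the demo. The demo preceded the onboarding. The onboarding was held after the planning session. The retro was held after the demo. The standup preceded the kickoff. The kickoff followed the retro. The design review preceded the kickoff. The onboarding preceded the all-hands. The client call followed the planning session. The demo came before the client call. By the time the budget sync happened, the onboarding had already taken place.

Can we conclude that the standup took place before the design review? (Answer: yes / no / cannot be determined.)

No chain of stated constraints runs from the standup to the design review, and none runs from the design review to the standup either.
So the relative order of the standup and the design review is not fixed by the given facts.

cannot be determined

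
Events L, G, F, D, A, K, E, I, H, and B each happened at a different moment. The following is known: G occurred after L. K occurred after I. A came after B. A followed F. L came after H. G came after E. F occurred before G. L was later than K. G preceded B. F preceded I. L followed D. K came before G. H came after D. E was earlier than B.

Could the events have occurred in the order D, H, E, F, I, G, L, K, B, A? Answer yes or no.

The constraints require L before G, but in the proposed sequence G appears ahead of L. That one violation is enough.

no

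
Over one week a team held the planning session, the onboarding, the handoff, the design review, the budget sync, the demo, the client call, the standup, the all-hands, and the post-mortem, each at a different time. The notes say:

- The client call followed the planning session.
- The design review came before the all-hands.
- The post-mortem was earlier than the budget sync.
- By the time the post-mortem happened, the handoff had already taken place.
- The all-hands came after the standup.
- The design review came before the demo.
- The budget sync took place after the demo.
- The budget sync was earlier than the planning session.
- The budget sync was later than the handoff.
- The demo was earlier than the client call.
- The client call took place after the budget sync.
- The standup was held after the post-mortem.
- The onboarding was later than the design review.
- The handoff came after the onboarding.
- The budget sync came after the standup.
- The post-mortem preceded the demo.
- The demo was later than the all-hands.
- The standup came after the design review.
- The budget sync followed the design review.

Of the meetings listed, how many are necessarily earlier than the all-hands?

Directly stated before the all-hands: the design review and the standup.
The handoff reaches the all-hands via the handoff → the post-mortem → the standup → the all-hands.
The onboarding reaches the all-hands via the onboarding → the handoff → the post-mortem → the standup → the all-hands.
The post-mortem reaches the all-hands via the post-mortem → the standup → the all-hands.
No chain forces the demo (or any of the others) ahead of the all-hands.
That's the design review, the handoff, the onboarding, the post-mortem, and the standup — 5 in all.

5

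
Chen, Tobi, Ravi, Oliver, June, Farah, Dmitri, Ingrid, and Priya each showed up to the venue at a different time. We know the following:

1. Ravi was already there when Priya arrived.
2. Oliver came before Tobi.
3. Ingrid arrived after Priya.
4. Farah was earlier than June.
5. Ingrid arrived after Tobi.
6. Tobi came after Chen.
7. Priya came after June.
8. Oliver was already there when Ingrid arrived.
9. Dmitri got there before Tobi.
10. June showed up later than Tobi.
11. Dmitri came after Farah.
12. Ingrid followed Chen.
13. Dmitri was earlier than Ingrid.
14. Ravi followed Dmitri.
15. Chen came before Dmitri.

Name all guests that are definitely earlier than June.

Directly stated before June: Farah and Tobi.
Chen reaches June via Chen → Tobi → June.
Dmitri reaches June via Dmitri → Tobi → June.
Oliver reaches June via Oliver → Tobi → June.

Chen, Dmitri, Farah, Oliver, Tobi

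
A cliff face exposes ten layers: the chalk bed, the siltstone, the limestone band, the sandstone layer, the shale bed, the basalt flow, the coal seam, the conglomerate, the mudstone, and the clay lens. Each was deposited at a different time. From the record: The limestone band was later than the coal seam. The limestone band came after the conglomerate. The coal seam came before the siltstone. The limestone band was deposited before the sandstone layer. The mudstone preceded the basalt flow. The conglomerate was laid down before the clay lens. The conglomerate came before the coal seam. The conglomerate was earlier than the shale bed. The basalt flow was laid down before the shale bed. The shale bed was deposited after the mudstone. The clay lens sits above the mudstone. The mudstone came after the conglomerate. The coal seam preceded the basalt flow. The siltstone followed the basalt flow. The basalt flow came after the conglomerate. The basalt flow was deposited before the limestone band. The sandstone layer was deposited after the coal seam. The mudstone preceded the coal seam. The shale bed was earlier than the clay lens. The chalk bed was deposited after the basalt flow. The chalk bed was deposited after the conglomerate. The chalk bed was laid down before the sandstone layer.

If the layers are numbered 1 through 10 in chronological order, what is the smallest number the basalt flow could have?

The coal seam, the conglomerate, and the mudstone must all come before the basalt flow — 3 forced predecessors.
Nothing else is forced ahead of the basalt flow, so its earliest slot is position 3 + 1 = 4.

4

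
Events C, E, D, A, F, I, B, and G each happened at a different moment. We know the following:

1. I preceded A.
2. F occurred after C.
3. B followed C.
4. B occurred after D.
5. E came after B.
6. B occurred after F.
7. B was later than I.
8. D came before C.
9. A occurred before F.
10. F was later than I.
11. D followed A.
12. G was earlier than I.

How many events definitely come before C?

4

Directly stated before C: D.
A reaches C via A → D → C.
G reaches C via G → I → A → D → C.
I reaches C via I → A → D → C.
No chain forces B (or any of the others) ahead of C.
That's A, D, G, and I — 4 in all.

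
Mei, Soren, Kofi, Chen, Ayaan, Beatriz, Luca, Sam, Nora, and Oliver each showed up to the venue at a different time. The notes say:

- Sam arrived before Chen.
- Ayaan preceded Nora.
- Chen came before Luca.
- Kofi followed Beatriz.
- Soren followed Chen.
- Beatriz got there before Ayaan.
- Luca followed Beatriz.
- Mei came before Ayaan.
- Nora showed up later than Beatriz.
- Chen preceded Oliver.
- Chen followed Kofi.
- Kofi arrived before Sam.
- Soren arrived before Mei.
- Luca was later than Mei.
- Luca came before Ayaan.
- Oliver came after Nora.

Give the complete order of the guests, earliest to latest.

The constraints fix every adjacent pair, so only one ordering works:
Beatriz → Kofi → Sam → Chen → Soren → Mei → Luca → Ayaan → Nora → Oliver.

Beatriz, Kofi, Sam, Chen, Soren, Mei, Luca, Ayaan, Nora, Oliver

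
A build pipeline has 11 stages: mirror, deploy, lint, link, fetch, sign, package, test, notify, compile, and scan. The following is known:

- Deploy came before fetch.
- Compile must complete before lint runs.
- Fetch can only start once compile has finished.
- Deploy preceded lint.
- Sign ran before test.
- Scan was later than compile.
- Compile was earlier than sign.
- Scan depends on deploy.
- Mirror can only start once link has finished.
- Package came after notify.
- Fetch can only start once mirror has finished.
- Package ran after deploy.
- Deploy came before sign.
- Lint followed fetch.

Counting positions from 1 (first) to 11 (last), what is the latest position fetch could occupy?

Fetch must come before lint — 1 stage forced after it.
Everything else can be placed before fetch in some valid order, so fetch can sit as late as position 11 − 1 = 10.

10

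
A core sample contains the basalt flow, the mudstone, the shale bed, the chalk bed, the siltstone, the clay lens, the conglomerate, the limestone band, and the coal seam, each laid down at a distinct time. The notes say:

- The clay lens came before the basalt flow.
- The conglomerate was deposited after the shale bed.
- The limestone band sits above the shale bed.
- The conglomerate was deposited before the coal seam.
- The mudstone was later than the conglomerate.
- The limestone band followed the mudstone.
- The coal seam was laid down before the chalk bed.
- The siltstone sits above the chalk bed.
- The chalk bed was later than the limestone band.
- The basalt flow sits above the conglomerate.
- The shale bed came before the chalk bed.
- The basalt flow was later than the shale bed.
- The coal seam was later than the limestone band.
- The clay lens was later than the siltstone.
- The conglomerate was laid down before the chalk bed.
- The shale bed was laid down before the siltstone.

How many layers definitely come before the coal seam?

Directly stated before the coal seam: the conglomerate and the limestone band.
The mudstone reaches the coal seam via the mudstone → the limestone band → the coal seam.
The shale bed reaches the coal seam via the shale bed → the limestone band → the coal seam.
That's the conglomerate, the limestone band, the mudstone, and the shale bed — 4 in all.

4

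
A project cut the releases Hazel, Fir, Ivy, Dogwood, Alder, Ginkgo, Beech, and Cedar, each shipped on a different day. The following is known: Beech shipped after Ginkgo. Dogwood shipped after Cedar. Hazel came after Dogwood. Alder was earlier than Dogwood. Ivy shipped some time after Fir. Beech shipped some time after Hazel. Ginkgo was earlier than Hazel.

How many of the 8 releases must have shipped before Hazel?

4

Directly stated before Hazel: Dogwood and Ginkgo.
Alder reaches Hazel via Alder → Dogwood → Hazel.
Cedar reaches Hazel via Cedar → Dogwood → Hazel.
No chain forces Fir (or any of the others) ahead of Hazel.
That's Alder, Cedar, Dogwood, and Ginkgo — 4 in all.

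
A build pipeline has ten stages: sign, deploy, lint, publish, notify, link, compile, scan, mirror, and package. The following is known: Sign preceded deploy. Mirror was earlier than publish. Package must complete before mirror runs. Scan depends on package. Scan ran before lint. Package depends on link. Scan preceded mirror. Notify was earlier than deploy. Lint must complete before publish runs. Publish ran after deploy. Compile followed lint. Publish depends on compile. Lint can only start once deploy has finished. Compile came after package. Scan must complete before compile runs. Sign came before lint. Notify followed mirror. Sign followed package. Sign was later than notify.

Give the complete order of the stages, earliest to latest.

link, package, scan, mirror, notify, sign, deploy, lint, compile, publish

The constraints fix every adjacent pair, so only one ordering works:
link → package → scan → mirror → notify → sign → deploy → lint → compile → publish.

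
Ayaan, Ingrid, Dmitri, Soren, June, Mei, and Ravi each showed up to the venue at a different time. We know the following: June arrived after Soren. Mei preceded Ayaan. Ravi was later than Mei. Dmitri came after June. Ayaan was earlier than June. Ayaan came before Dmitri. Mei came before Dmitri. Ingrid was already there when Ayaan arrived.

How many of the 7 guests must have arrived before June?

Directly stated before June: Ayaan and Soren.
Ingrid reaches June via Ingrid → Ayaan → June.
Mei reaches June via Mei → Ayaan → June.
That's Ayaan, Ingrid, Mei, and Soren — 4 in all.

4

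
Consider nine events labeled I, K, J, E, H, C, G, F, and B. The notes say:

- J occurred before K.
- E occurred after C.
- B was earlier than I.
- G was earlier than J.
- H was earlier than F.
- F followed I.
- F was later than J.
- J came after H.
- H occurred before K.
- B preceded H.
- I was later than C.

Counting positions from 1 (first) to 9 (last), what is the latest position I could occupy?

8

I must come before F — 1 event forced after it.
Everything else can be placed before I in some valid order, so I can sit as late as position 9 − 1 = 8.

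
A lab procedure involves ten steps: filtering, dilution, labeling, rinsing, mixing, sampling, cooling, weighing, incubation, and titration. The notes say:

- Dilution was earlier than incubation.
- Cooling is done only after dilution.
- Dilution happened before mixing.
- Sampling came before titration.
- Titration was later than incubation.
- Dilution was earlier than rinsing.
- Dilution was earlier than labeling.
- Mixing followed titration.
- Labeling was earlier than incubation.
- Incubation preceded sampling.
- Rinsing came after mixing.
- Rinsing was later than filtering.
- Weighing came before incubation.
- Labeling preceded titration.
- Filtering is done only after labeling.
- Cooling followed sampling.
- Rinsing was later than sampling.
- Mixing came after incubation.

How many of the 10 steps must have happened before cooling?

Directly stated before cooling: dilution and sampling.
Incubation reaches cooling via incubation → sampling → cooling.
Labeling reaches cooling via labeling → incubation → sampling → cooling.
Weighing reaches cooling via weighing → incubation → sampling → cooling.
No chain forces rinsing (or any of the others) ahead of cooling.
That's dilution, incubation, labeling, sampling, and weighing — 5 in all.

5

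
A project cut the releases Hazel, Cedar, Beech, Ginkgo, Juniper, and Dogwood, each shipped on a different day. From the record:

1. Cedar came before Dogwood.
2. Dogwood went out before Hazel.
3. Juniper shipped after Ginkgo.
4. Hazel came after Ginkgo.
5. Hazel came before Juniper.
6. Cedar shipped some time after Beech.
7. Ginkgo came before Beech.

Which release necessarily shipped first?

Ginkgo has a chain of constraints placing it before every other release, so Ginkgo must be first.

Ginkgo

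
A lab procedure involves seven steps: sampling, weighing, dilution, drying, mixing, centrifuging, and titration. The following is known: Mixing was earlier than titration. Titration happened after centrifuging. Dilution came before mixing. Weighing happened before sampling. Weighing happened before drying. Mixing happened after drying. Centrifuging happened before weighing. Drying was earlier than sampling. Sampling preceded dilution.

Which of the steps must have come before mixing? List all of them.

centrifuging, dilution, drying, sampling, weighing

Directly stated before mixing: dilution and drying.
Centrifuging reaches mixing via centrifuging → weighing → drying → mixing.
Sampling reaches mixing via sampling → dilution → mixing.
Weighing reaches mixing via weighing → drying → mixing.
No chain forces titration ahead of mixing.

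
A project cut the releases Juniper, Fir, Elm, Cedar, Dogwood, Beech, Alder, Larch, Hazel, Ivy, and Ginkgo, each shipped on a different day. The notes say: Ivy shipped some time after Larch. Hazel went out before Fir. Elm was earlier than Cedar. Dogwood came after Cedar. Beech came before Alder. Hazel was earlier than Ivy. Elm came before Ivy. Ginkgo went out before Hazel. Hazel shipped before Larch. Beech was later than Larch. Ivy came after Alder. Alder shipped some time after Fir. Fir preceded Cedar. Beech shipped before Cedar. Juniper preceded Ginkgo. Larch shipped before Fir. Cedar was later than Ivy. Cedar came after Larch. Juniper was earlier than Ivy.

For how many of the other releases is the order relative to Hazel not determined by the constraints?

1

Forced before Hazel: Ginkgo and Juniper; forced after Hazel: Alder, Beech, Cedar, Dogwood, Fir, Ivy, and Larch.
That leaves Elm with no forced order relative to Hazel — 1.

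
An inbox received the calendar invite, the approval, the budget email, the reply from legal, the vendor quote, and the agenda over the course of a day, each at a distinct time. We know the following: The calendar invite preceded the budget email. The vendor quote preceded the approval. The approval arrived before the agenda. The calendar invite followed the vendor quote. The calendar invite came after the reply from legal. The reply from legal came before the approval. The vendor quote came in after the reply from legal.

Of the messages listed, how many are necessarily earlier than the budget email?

Directly stated before the budget email: the calendar invite.
The reply from legal reaches the budget email via the reply from legal → the calendar invite → the budget email.
The vendor quote reaches the budget email via the vendor quote → the calendar invite → the budget email.
No chain forces the approval (or any of the others) ahead of the budget email.
That's the calendar invite, the reply from legal, and the vendor quote — 3 in all.

3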